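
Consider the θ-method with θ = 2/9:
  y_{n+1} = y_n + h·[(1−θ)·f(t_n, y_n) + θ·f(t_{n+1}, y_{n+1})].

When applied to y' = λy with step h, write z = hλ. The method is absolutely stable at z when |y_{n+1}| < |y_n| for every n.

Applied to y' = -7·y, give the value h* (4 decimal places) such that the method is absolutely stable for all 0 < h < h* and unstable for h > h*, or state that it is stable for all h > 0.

With y'=λy (z=hλ):
  y_{n+1} = y_n + z·[7/9·y_n + 2/9·y_{n+1}] ⇒ (1 − 2/9z)y_{n+1} = (1 + 7/9z)y_n
  Hence R(z) = (1 + 7/9z)/(1 − 2/9z).

Boundary: |R(x)|=1, x<0.
x=-1.53: |R|=0.1418
R=−1: 1+7/9x = −1+2/9x ⇒ -5/9x=2 ⇒ x=2/(-5/9)=-3.6000
Confirm numerically:
  x=-3.418: |R|=0.94254 <1
  x=-3.214: |R|=0.87490 <1
  x=-1.936: |R|=0.35364 <1
  x=-1.907: |R|=0.33939 <1
  x=-4.048: |R|=1.13102 >1
  x=-3.775: |R|=1.05287 >1
So |R|<1 on (-3.6000, 0).

(-3.6000,0); λ=-7 ⇒ h* = (18/5)/7 = 0.5143.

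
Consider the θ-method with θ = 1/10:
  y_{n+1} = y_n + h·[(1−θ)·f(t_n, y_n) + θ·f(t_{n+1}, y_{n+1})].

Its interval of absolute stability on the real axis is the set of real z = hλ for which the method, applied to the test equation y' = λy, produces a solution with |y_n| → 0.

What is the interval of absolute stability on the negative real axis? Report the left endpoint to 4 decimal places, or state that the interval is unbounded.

(-2.5000, 0).

Test eqn y'=λy, z=hλ:
  y_{n+1} = y_n + z·[9/10·y_n + 1/10·y_{n+1}] ⇒ (1 − 1/10z)y_{n+1} = (1 + 9/10z)y_n
  R(z) = (1 + 9/10z)/(1 − 1/10z).

Find x<0 with |R(x)|<1.
x=-1.75: |R|=0.4894
R=−1: 1+9/10x = −1+1/10x ⇒ -4/5x=2 ⇒ x=2/(-4/5)=-2.5000
Confirm numerically:
  x=-2.102: |R|=0.73690 <1
  x=-1.652: |R|=0.41778 <1
  x=-1.255: |R|=0.11506 <1
  x=-2.947: |R|=1.27620 >1
  x=-2.740: |R|=1.15071 >1
  x=-2.581: |R|=1.05151 >1
Stable set (-2.5000, 0).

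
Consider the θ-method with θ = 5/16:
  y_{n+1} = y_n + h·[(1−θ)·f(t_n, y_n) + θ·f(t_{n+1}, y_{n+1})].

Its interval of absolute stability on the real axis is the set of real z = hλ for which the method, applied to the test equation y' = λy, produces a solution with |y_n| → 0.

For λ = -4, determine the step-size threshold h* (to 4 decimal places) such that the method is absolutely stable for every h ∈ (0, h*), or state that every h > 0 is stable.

(-5.3333,0); λ=-4 ⇒ h* = (16/3)/4 = 1.3333.

Test eqn y'=λy, z=hλ:
  y_{n+1} = y_n + z·[11/16·y_n + 5/16·y_{n+1}] ⇒ (1 − 5/16z)y_{n+1} = (1 + 11/16z)y_n
  R(z) = (1 + 11/16z)/(1 − 5/16z).

Need |R(x)|<1, x<0.
x=-1.36: |R|=0.0456
R=−1: 1+11/16x = −1+5/16x ⇒ -3/8x=2 ⇒ x=2/(-3/8)=-5.3333
Confirm numerically:
  x=-4.696: |R|=0.90314 <1
  x=-4.633: |R|=0.89271 <1
  x=-4.491: |R|=0.86857 <1
  x=-2.996: |R|=0.54732 <1
  x=-5.846: |R|=1.06801 >1
  x=-5.507: |R|=1.02393 >1
  x=-5.418: |R|=1.01179 >1
Stable set (-5.3333, 0).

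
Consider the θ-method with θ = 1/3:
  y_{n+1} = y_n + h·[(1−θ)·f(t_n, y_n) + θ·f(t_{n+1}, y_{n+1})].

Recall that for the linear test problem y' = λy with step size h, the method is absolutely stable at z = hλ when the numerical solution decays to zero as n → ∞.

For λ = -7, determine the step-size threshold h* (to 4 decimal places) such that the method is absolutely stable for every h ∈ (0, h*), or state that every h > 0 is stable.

(-6.0000,0); λ=-7 ⇒ h* = (6)/7 = 0.8571.

On y'=λy, z=hλ:
  y_{n+1} = y_n + z·[2/3·y_n + 1/3·y_{n+1}] ⇒ (1 − 1/3z)y_{n+1} = (1 + 2/3z)y_n
  R(z) = (1 + 2/3z)/(1 − 1/3z).

Boundary: |R(x)|=1, x<0.
x=-0.31: |R|=0.7190
R=−1: 1+2/3x = −1+1/3x ⇒ -1/3x=2 ⇒ x=2/(-1/3)=-6.0000
Confirm numerically:
  x=-4.594: |R|=0.81485 <1
  x=-3.045: |R|=0.51117 <1
  x=-2.700: |R|=0.42105 <1
  x=-2.653: |R|=0.40792 <1
  x=-6.398: |R|=1.04235 >1
  x=-6.145: |R|=1.01586 >1
So |R|<1 on (-6.0000, 0).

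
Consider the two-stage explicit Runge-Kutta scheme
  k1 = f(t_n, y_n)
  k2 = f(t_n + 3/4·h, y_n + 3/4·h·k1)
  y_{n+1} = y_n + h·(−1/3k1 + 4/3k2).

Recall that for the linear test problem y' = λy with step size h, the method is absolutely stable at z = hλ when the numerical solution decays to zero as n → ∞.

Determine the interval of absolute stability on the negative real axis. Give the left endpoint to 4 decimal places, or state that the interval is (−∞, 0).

z∈(-1.0000,0).

Set f=λy, z=hλ:
  k1=λy_n ⇒ h·k1=z·y_n;  k2=λ(1+3/4z)y_n ⇒ h·k2=z(1+3/4z)y_n
  y_{n+1}/y_n = 1 − 1/3z + 4/3z(1+3/4z) = 1 + z + z²
  Hence R(z) = 1 + z + z².

Boundary: |R(x)|=1, x<0.
x=-1.02: |R|=1.0204
R=1: x+1x²=0 ⇒ x=−1=-1.0000; min R=1−1/(4·1)=0.7500>−1
Confirm numerically:
  x=-0.685: |R|=0.78423 <1
  x=-0.572: |R|=0.75518 <1
  x=-0.432: |R|=0.75462 <1
  x=-0.428: |R|=0.75518 <1
  x=-1.214: |R|=1.25980 >1
  x=-1.208: |R|=1.25126 >1
Interval (-1.0000, 0).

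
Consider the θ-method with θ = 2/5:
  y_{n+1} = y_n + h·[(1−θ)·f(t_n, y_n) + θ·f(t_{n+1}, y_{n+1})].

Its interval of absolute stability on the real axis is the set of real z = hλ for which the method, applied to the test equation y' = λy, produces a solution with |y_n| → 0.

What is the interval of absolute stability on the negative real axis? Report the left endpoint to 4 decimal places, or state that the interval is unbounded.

With y'=λy (z=hλ):
  y_{n+1} = y_n + z·[3/5·y_n + 2/5·y_{n+1}] ⇒ (1 − 2/5z)y_{n+1} = (1 + 3/5z)y_n
  ⇒ R(z) = (1 + 3/5z)/(1 − 2/5z).

Solve |R(x)|<1 on ℝ⁻.
x=-1.2: |R|=0.1892
R=−1: 1+3/5x = −1+2/5x ⇒ -1/5x=2 ⇒ x=2/(-1/5)=-10.0000
Confirm numerically:
  x=-8.420: |R|=0.92766 <1
  x=-5.445: |R|=0.71334 <1
  x=-4.808: |R|=0.64477 <1
  x=-10.366: |R|=1.01422 >1
  x=-10.040: |R|=1.00159 >1
So |R|<1 on (-10.0000, 0).

z∈(-10.0000,0).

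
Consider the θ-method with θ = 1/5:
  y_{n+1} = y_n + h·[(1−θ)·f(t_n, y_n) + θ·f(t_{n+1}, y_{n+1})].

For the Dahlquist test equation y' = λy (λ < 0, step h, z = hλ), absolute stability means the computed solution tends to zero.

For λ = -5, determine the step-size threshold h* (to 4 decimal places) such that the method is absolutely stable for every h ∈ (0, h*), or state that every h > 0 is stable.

On y'=λy, z=hλ:
  y_{n+1} = y_n + z·[4/5·y_n + 1/5·y_{n+1}] ⇒ (1 − 1/5z)y_{n+1} = (1 + 4/5z)y_n
  R(z) = (1 + 4/5z)/(1 − 1/5z).

Solve |R(x)|<1 on ℝ⁻.
x=-0.93: |R|=0.2159
R=−1: 1+4/5x = −1+1/5x ⇒ -3/5x=2 ⇒ x=2/(-3/5)=-3.3333
Confirm numerically:
  x=-3.148: |R|=0.93176 <1
  x=-2.723: |R|=0.76292 <1
  x=-2.469: |R|=0.65283 <1
  x=-1.787: |R|=0.31649 <1
  x=-3.661: |R|=1.11350 >1
  x=-3.519: |R|=1.06538 >1
Stable set (-3.3333, 0).

(-3.3333,0); λ=-5 ⇒ h* = (10/3)/5 = 0.6667.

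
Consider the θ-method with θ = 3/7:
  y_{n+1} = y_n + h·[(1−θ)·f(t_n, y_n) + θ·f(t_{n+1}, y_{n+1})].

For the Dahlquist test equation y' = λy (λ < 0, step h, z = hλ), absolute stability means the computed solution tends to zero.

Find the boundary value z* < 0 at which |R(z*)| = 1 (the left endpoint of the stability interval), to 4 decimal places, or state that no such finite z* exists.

z* = -14.0000.

On y'=λy, z=hλ:
  y_{n+1} = y_n + z·[4/7·y_n + 3/7·y_{n+1}] ⇒ (1 − 3/7z)y_{n+1} = (1 + 4/7z)y_n
  ⇒ R(z) = (1 + 4/7z)/(1 − 3/7z).

Find x<0 with |R(x)|<1.
x=-1.08: |R|=0.2617
R=−1: 1+4/7x = −1+3/7x ⇒ -1/7x=2 ⇒ x=2/(-1/7)=-14.0000
Confirm numerically:
  x=-12.665: |R|=0.97033 <1
  x=-12.306: |R|=0.96143 <1
  x=-7.964: |R|=0.80461 <1
  x=-6.696: |R|=0.73036 <1
  x=-14.405: |R|=1.00807 >1
  x=-14.306: |R|=1.00613 >1
So |R|<1 on (-14.0000, 0).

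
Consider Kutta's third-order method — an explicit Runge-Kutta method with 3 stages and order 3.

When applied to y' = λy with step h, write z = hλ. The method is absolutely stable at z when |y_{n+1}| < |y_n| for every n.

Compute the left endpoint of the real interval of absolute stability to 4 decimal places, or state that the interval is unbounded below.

left endpoint -2.5127.

Test eqn y'=λy, z=hλ:
  order 3, 3-stage ⇒ R(z)=1+z+z^2/2+z^3/6
  (e.g. R(-0.58)=0.55568, |R|=0.55568)

Boundary: |R(x)|=1, x<0.
x=-0.58: |R|=0.5557
|R(-2.71)|=1.3550 |R(-2.3)|=0.6828 |R(-1.76)|=0.1198
Bisect:
  x_lo=-2.9768 |R|=1.9426  x_hi=-0.3876 |R|=0.6778
  mid=-1.68223 |R|=0.06070 →hi
  mid=-2.32952 |R|=0.72310 →hi
  mid=-2.65316 |R|=1.24625 →lo
  mid=-2.49134 |R|=0.96515 →hi
  mid=-2.57225 |R|=1.10055 →lo
  mid=-2.53180 |R|=1.03160 →lo
  mid=-2.51157 |R|=0.99807 →hi
  mid=-2.52168 |R|=1.01475 →lo
  mid=-2.51663 |R|=1.00639 →lo
  mid=-2.51410 |R|=1.00222 →lo
  ...
  [-2.51283,-2.51267] ⇒ x*=-2.5127
So |R|<1 on (-2.5127, 0).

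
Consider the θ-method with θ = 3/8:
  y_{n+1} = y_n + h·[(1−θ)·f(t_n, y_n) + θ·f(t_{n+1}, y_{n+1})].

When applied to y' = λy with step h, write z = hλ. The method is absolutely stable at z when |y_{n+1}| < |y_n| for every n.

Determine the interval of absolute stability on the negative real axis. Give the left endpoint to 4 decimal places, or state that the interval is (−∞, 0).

Set f=λy, z=hλ:
  y_{n+1} = y_n + z·[5/8·y_n + 3/8·y_{n+1}] ⇒ (1 − 3/8z)y_{n+1} = (1 + 5/8z)y_n
  ⇒ R(z) = (1 + 5/8z)/(1 − 3/8z).

Need |R(x)|<1, x<0.
x=-0.5: |R|=0.5789
R=−1: 1+5/8x = −1+3/8x ⇒ -1/4x=2 ⇒ x=2/(-1/4)=-8.0000
Confirm numerically:
  x=-7.210: |R|=0.94668 <1
  x=-6.927: |R|=0.92544 <1
  x=-3.840: |R|=0.57377 <1
  x=-3.376: |R|=0.48985 <1
  x=-8.373: |R|=1.02252 >1
  x=-8.242: |R|=1.01479 >1
So |R|<1 on (-8.0000, 0).

(-8.0000, 0).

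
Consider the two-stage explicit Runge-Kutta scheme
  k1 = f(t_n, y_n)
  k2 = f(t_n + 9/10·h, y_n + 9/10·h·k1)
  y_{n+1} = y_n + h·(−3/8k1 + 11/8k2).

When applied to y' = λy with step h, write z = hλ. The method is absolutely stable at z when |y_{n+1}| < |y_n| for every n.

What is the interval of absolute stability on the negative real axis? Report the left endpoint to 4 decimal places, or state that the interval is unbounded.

Test eqn y'=λy, z=hλ:
  k1=λy_n ⇒ h·k1=z·y_n;  k2=λ(1+9/10z)y_n ⇒ h·k2=z(1+9/10z)y_n
  y_{n+1}/y_n = 1 − 3/8z + 11/8z(1+9/10z) = 1 + z + 99/80z²
  so R(z) = 1 + z + 99/80z².

Find x<0 with |R(x)|<1.
x=-0.41: |R|=0.7980
R=1: x+99/80x²=0 ⇒ x=−80/99=-0.8081; min R=1−1/(4·99/80)=0.7980>−1
Confirm numerically:
  x=-0.536: |R|=0.81953 <1
  x=-0.500: |R|=0.80937 <1
  x=-0.463: |R|=0.80228 <1
  x=-0.443: |R|=0.79986 <1
  x=-1.325: |R|=1.84759 >1
  x=-0.908: |R|=1.11227 >1
  x=-0.858: |R|=1.05300 >1
So |R|<1 on (-0.8081, 0).

(-0.8081, 0).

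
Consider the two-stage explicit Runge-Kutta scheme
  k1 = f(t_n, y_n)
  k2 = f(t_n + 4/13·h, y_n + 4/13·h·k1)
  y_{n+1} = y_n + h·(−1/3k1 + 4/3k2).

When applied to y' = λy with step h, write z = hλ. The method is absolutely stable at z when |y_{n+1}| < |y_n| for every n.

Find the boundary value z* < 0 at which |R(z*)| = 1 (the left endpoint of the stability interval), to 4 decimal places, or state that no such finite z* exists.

With y'=λy (z=hλ):
  k1=λy_n ⇒ h·k1=z·y_n;  k2=λ(1+4/13z)y_n ⇒ h·k2=z(1+4/13z)y_n
  y_{n+1}/y_n = 1 − 1/3z + 4/3z(1+4/13z) = 1 + z + 16/39z²
  ⇒ R(z) = 1 + z + 16/39z².

Find x<0 with |R(x)|<1.
x=-0.45: |R|=0.6331
R=1: x+16/39x²=0 ⇒ x=−39/16=-2.4375; min R=1−1/(4·16/39)=0.3906>−1
Confirm numerically:
  x=-1.384: |R|=0.40183 <1
  x=-1.221: |R|=0.39063 <1
  x=-1.050: |R|=0.40231 <1
  x=-3.012: |R|=1.70991 >1
  x=-2.469: |R|=1.03191 >1
So |R|<1 on (-2.4375, 0).

z* = -2.4375.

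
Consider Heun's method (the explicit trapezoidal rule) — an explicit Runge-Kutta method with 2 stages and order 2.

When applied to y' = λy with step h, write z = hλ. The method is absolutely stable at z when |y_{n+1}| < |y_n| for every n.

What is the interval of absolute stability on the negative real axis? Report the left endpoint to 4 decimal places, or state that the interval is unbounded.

With y'=λy (z=hλ):
  order 2, 2-stage ⇒ R(z)=1+z+z^2/2
  (e.g. R(-1.29)=0.54205, |R|=0.54205)

Find x<0 with |R(x)|<1.
x=-1.29: |R|=0.5421
|R(-2)|=1.0000 |R(-1.88)|=0.8872 |R(-0.87)|=0.5085
Bisect:
  x_lo=-2.4255 |R|=1.5160  x_hi=-0.0756 |R|=0.9272
  mid=-1.25056 |R|=0.53139 →hi
  mid=-1.83802 |R|=0.85114 →hi
  mid=-2.13175 |R|=1.14042 →lo
  mid=-1.98488 |R|=0.98500 →hi
  mid=-2.05831 |R|=1.06001 →lo
  mid=-2.02160 |R|=1.02183 →lo
  mid=-2.00324 |R|=1.00324 →lo
  ...
  [-2.00008,-1.99994] ⇒ x*=-2.0000
So |R|<1 on (-2.0000, 0).

(-2.0000, 0).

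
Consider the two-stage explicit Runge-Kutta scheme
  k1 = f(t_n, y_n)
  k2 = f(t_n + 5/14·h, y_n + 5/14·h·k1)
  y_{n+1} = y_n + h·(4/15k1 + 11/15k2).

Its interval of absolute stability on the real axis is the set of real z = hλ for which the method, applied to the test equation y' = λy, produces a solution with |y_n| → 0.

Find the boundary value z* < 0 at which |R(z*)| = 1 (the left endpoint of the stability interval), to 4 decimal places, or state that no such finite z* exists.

z* = -3.8182.

Test eqn y'=λy, z=hλ:
  k1=λy_n ⇒ h·k1=z·y_n;  k2=λ(1+5/14z)y_n ⇒ h·k2=z(1+5/14z)y_n
  y_{n+1}/y_n = 1 + 4/15z + 11/15z(1+5/14z) = 1 + z + 11/42z²
  Hence R(z) = 1 + z + 11/42z².

Need |R(x)|<1, x<0.
x=-1.44: |R|=0.1031
R=1: x+11/42x²=0 ⇒ x=−42/11=-3.8182; min R=1−1/(4·11/42)=0.0455>−1
Confirm numerically:
  x=-2.519: |R|=0.14288 <1
  x=-2.258: |R|=0.07734 <1
  x=-1.717: |R|=0.05512 <1
  x=-4.314: |R|=1.56020 >1
  x=-3.873: |R|=1.05561 >1
So |R|<1 on (-3.8182, 0).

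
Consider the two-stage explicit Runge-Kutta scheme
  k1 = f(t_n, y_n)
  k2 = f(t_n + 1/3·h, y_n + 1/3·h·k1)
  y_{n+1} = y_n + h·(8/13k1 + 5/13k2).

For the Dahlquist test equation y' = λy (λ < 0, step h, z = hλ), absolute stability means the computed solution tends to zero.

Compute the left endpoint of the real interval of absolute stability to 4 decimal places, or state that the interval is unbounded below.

left endpoint -7.8000.

On y'=λy, z=hλ:
  k1=λy_n ⇒ h·k1=z·y_n;  k2=λ(1+1/3z)y_n ⇒ h·k2=z(1+1/3z)y_n
  y_{n+1}/y_n = 1 + 8/13z + 5/13z(1+1/3z) = 1 + z + 5/39z²
  ⇒ R(z) = 1 + z + 5/39z².

Boundary: |R(x)|=1, x<0.
x=-1.44: |R|=0.1742
R=1: x+5/39x²=0 ⇒ x=−39/5=-7.8000; min R=1−1/(4·5/39)=-0.9500>−1
Confirm numerically:
  x=-6.386: |R|=0.15767 <1
  x=-6.370: |R|=0.16783 <1
  x=-5.449: |R|=0.64238 <1
  x=-8.137: |R|=1.35156 >1
  x=-8.102: |R|=1.31369 >1
  x=-7.896: |R|=1.09718 >1
So |R|<1 on (-7.8000, 0).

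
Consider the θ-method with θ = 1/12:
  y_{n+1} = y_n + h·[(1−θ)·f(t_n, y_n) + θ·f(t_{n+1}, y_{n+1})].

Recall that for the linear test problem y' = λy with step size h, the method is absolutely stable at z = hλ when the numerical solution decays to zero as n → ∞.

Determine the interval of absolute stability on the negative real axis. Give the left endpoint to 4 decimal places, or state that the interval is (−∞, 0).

(-2.4000, 0).

Set f=λy, z=hλ:
  y_{n+1} = y_n + z·[11/12·y_n + 1/12·y_{n+1}] ⇒ (1 − 1/12z)y_{n+1} = (1 + 11/12z)y_n
  Hence R(z) = (1 + 11/12z)/(1 − 1/12z).

Find x<0 with |R(x)|<1.
x=-1.47: |R|=0.3096
R=−1: 1+11/12x = −1+1/12x ⇒ -5/6x=2 ⇒ x=2/(-5/6)=-2.4000
Confirm numerically:
  x=-2.183: |R|=0.84700 <1
  x=-2.156: |R|=0.82763 <1
  x=-1.526: |R|=0.35384 <1
  x=-2.960: |R|=1.37433 >1
  x=-2.536: |R|=1.09356 >1
Stable set (-2.4000, 0).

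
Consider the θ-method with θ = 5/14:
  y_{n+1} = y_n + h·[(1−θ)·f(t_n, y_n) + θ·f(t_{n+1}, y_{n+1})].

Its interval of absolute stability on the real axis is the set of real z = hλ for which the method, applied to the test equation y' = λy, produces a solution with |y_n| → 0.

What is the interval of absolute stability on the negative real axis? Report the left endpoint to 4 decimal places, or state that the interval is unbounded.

z∈(-7.0000,0).

Set f=λy, z=hλ:
  y_{n+1} = y_n + z·[9/14·y_n + 5/14·y_{n+1}] ⇒ (1 − 5/14z)y_{n+1} = (1 + 9/14z)y_n
  R(z) = (1 + 9/14z)/(1 − 5/14z).

Find x<0 with |R(x)|<1.
x=-1.76: |R|=0.0807
R=−1: 1+9/14x = −1+5/14x ⇒ -2/7x=2 ⇒ x=2/(-2/7)=-7.0000
Confirm numerically:
  x=-5.900: |R|=0.89885 <1
  x=-4.251: |R|=0.68810 <1
  x=-4.250: |R|=0.68794 <1
  x=-3.223: |R|=0.49832 <1
  x=-7.506: |R|=1.03928 >1
  x=-7.126: |R|=1.01016 >1
So |R|<1 on (-7.0000, 0).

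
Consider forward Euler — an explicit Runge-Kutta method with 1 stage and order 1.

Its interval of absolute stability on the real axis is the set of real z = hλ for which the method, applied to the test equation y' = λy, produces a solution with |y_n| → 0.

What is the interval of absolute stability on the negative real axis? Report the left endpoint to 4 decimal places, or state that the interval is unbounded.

z∈(-2.0000,0).

Test eqn y'=λy, z=hλ:
  order 1, 1-stage ⇒ R(z)=1+z
  (e.g. R(-1.26)=-0.26000, |R|=0.26000)

Boundary: |R(x)|=1, x<0.
x=-1.26: |R|=0.2600
|R(-1.57)|=0.5700 |R(-0.86)|=0.1400 |R(-0.67)|=0.3300
Bisect:
  x_lo=-2.3525 |R|=1.3525  x_hi=-0.2168 |R|=0.7832
  mid=-1.28468 |R|=0.28468 →hi
  mid=-1.81859 |R|=0.81859 →hi
  mid=-2.08555 |R|=1.08555 →lo
  mid=-1.95207 |R|=0.95207 →hi
  mid=-2.01881 |R|=1.01881 →lo
  mid=-1.98544 |R|=0.98544 →hi
  mid=-2.00213 |R|=1.00213 →lo
  mid=-1.99379 |R|=0.99379 →hi
  ...
  [-2.00004,-1.99991] ⇒ x*=-2.0000
Stable set (-2.0000, 0).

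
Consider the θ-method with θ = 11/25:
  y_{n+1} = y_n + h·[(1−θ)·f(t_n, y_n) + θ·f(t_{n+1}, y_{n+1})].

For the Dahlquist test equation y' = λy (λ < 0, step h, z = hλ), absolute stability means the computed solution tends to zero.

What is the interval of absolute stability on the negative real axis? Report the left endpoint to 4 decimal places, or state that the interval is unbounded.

Set f=λy, z=hλ:
  y_{n+1} = y_n + z·[14/25·y_n + 11/25·y_{n+1}] ⇒ (1 − 11/25z)y_{n+1} = (1 + 14/25z)y_n
  so R(z) = (1 + 14/25z)/(1 − 11/25z).

Solve |R(x)|<1 on ℝ⁻.
x=-1.77: |R|=0.0049
R=−1: 1+14/25x = −1+11/25x ⇒ -3/25x=2 ⇒ x=2/(-3/25)=-16.6667
Confirm numerically:
  x=-16.198: |R|=0.99308 <1
  x=-10.716: |R|=0.87505 <1
  x=-8.804: |R|=0.80641 <1
  x=-7.748: |R|=0.75727 <1
  x=-17.210: |R|=1.00761 >1
  x=-17.119: |R|=1.00636 >1
  x=-17.093: |R|=1.00600 >1
Stable set (-16.6667, 0).

z∈(-16.6667,0).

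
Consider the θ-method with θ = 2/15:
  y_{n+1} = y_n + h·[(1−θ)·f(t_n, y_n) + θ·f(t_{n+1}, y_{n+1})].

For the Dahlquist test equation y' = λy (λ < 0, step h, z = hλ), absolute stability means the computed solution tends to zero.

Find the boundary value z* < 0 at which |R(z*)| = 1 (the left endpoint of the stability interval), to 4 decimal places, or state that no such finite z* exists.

With y'=λy (z=hλ):
  y_{n+1} = y_n + z·[13/15·y_n + 2/15·y_{n+1}] ⇒ (1 − 2/15z)y_{n+1} = (1 + 13/15z)y_n
  R(z) = (1 + 13/15z)/(1 − 2/15z).

Solve |R(x)|<1 on ℝ⁻.
x=-1.45: |R|=0.2151
R=−1: 1+13/15x = −1+2/15x ⇒ -11/15x=2 ⇒ x=2/(-11/15)=-2.7273
Confirm numerically:
  x=-2.359: |R|=0.79455 <1
  x=-2.339: |R|=0.78296 <1
  x=-2.074: |R|=0.62471 <1
  x=-1.485: |R|=0.23957 <1
  x=-3.191: |R|=1.23857 >1
  x=-3.059: |R|=1.17279 >1
  x=-2.779: |R|=1.02768 >1
Stable set (-2.7273, 0).

z* = -2.7273.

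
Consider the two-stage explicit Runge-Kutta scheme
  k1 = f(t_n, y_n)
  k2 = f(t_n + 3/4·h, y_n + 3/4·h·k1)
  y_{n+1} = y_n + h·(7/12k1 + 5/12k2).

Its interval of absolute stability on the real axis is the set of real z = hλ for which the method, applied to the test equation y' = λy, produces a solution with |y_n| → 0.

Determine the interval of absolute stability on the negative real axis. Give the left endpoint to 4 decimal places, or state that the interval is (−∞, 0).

Test eqn y'=λy, z=hλ:
  k1=λy_n ⇒ h·k1=z·y_n;  k2=λ(1+3/4z)y_n ⇒ h·k2=z(1+3/4z)y_n
  y_{n+1}/y_n = 1 + 7/12z + 5/12z(1+3/4z) = 1 + z + 5/16z²
  R(z) = 1 + z + 5/16z².

Find x<0 with |R(x)|<1.
x=-1.22: |R|=0.2451
R=1: x+5/16x²=0 ⇒ x=−16/5=-3.2000; min R=1−1/(4·5/16)=0.2000>−1
Confirm numerically:
  x=-2.949: |R|=0.76869 <1
  x=-2.746: |R|=0.61041 <1
  x=-1.918: |R|=0.23160 <1
  x=-3.541: |R|=1.37734 >1
  x=-3.314: |R|=1.11806 >1
  x=-3.274: |R|=1.07571 >1
Interval (-3.2000, 0).

z∈(-3.2000,0).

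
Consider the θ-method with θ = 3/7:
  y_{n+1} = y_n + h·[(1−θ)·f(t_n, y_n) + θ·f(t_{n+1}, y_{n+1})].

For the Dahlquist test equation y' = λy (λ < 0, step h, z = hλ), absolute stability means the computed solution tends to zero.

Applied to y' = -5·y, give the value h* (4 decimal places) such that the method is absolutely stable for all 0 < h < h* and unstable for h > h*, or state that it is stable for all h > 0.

(-14.0000,0); λ=-5 ⇒ h* = (14)/5 = 2.8000.

With y'=λy (z=hλ):
  y_{n+1} = y_n + z·[4/7·y_n + 3/7·y_{n+1}] ⇒ (1 − 3/7z)y_{n+1} = (1 + 4/7z)y_n
  Hence R(z) = (1 + 4/7z)/(1 − 3/7z).

Solve |R(x)|<1 on ℝ⁻.
x=-1.04: |R|=0.2806
R=−1: 1+4/7x = −1+3/7x ⇒ -1/7x=2 ⇒ x=2/(-1/7)=-14.0000
Confirm numerically:
  x=-13.037: |R|=0.97912 <1
  x=-12.086: |R|=0.95575 <1
  x=-8.045: |R|=0.80874 <1
  x=-6.694: |R|=0.73023 <1
  x=-14.368: |R|=1.00734 >1
  x=-14.217: |R|=1.00437 >1
  x=-14.132: |R|=1.00267 >1
Interval (-14.0000, 0).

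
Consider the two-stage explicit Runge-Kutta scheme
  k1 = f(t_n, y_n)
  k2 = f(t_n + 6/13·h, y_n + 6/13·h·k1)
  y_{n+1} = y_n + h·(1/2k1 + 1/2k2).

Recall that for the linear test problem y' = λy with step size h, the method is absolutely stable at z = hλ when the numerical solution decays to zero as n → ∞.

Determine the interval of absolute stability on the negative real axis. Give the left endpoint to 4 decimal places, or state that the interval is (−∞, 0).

Test eqn y'=λy, z=hλ:
  k1=λy_n ⇒ h·k1=z·y_n;  k2=λ(1+6/13z)y_n ⇒ h·k2=z(1+6/13z)y_n
  y_{n+1}/y_n = 1 + 1/2z + 1/2z(1+6/13z) = 1 + z + 3/13z²
  Hence R(z) = 1 + z + 3/13z².

Find x<0 with |R(x)|<1.
x=-0.54: |R|=0.5273
R=1: x+3/13x²=0 ⇒ x=−13/3=-4.3333; min R=1−1/(4·3/13)=-0.0833>−1
Confirm numerically:
  x=-4.076: |R|=0.75795 <1
  x=-2.421: |R|=0.06841 <1
  x=-1.837: |R|=0.05825 <1
  x=-4.841: |R|=1.56714 >1
  x=-4.744: |R|=1.44959 >1
Stable set (-4.3333, 0).

z∈(-4.3333,0).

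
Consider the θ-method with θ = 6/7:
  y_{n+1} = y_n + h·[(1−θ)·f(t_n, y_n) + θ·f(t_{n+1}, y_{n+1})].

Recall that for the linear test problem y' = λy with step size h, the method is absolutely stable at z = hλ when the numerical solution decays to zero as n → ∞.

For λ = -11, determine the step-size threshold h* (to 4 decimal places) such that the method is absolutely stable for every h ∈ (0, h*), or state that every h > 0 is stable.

unbounded; (−∞, 0). Any h>0 works for λ=-11.

Set f=λy, z=hλ:
  y_{n+1} = y_n + z·[1/7·y_n + 6/7·y_{n+1}] ⇒ (1 − 6/7z)y_{n+1} = (1 + 1/7z)y_n
  ⇒ R(z) = (1 + 1/7z)/(1 − 6/7z).

Find x<0 with |R(x)|<1.
x=-1.05: |R|=0.4474
x=-2: |R|=0.2632
x=-10: |R|=0.0448
x=-100: |R|=0.1532
θ=6/7≥1/2 ⇒ |1+1/7x|<|1−6/7x| ∀x<0 ⇒ unbounded interval.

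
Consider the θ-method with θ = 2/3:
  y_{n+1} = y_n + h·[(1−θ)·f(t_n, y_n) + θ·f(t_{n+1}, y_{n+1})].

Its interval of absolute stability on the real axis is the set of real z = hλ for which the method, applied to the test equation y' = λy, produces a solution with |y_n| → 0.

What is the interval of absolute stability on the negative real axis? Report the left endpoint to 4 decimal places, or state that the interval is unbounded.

Set f=λy, z=hλ:
  y_{n+1} = y_n + z·[1/3·y_n + 2/3·y_{n+1}] ⇒ (1 − 2/3z)y_{n+1} = (1 + 1/3z)y_n
  so R(z) = (1 + 1/3z)/(1 − 2/3z).

Find x<0 with |R(x)|<1.
x=-1.45: |R|=0.2627
x=-2: |R|=0.1429
x=-10: |R|=0.3043
x=-100: |R|=0.4778
θ=2/3≥1/2 ⇒ |1+1/3x|<|1−2/3x| ∀x<0 ⇒ interval (−∞,0).

(−∞, 0) — no finite endpoint.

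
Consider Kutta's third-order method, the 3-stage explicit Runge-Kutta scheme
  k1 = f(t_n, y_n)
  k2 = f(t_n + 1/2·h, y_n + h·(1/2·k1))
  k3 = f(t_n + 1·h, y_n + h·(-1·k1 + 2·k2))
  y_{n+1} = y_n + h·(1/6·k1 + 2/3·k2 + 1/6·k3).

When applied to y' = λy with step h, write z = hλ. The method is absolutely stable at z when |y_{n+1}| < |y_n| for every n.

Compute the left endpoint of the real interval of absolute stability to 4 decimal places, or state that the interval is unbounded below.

z* = -2.5127.

Test eqn y'=λy, z=hλ:
  order 3, 3-stage ⇒ R(z)=1+z+z^2/2+z^3/6
  (e.g. R(-1.43)=0.10508, |R|=0.10508)

Boundary: |R(x)|=1, x<0.
x=-1.43: |R|=0.1051
|R(-2.85)|=1.6469 |R(-2.54)|=1.0454 |R(-1.38)|=0.1342
Bisect:
  x_lo=-3.0933 |R|=2.2422  x_hi=-0.2308 |R|=0.7938
  mid=-1.66205 |R|=0.04606 →hi
  mid=-2.37769 |R|=0.79133 →hi
  mid=-2.73551 |R|=1.40565 →lo
  mid=-2.55660 |R|=1.07358 →lo
  mid=-2.46715 |R|=0.92658 →hi
  mid=-2.51187 |R|=0.99857 →hi
  mid=-2.53424 |R|=1.03569 →lo
  mid=-2.52306 |R|=1.01703 →lo
  ...
  [-2.51275,-2.51257] ⇒ x*=-2.5127
So |R|<1 on (-2.5127, 0).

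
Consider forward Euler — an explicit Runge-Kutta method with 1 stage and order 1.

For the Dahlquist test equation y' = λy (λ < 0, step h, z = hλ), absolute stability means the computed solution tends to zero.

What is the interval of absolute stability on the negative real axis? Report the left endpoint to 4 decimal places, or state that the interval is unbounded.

z∈(-2.0000,0).

On y'=λy, z=hλ:
  order 1, 1-stage ⇒ R(z)=1+z
  (e.g. R(-1.71)=-0.71000, |R|=0.71000)

Find x<0 with |R(x)|<1.
x=-1.71: |R|=0.7100
|R(-2.14)|=1.1400 |R(-1.68)|=0.6800 |R(-1.01)|=0.0100
Bisect:
  x_lo=-2.6586 |R|=1.6586  x_hi=-0.1146 |R|=0.8854
  mid=-1.38660 |R|=0.38660 →hi
  mid=-2.02261 |R|=1.02261 →lo
  mid=-1.70461 |R|=0.70461 →hi
  mid=-1.86361 |R|=0.86361 →hi
  mid=-1.94311 |R|=0.94311 →hi
  mid=-1.98286 |R|=0.98286 →hi
  mid=-2.00274 |R|=1.00274 →lo
  mid=-1.99280 |R|=0.99280 →hi
  mid=-1.99777 |R|=0.99777 →hi
  mid=-2.00025 |R|=1.00025 →lo
  ...
  [-2.00010,-1.99994] ⇒ x*=-2.0000
So |R|<1 on (-2.0000, 0).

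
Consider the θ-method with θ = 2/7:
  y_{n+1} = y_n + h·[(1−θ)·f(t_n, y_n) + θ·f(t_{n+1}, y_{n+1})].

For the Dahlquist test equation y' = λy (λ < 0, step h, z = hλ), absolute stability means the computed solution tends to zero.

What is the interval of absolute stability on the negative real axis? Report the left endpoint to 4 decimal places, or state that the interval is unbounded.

On y'=λy, z=hλ:
  y_{n+1} = y_n + z·[5/7·y_n + 2/7·y_{n+1}] ⇒ (1 − 2/7z)y_{n+1} = (1 + 5/7z)y_n
  R(z) = (1 + 5/7z)/(1 − 2/7z).

Solve |R(x)|<1 on ℝ⁻.
x=-0.58: |R|=0.5025
R=−1: 1+5/7x = −1+2/7x ⇒ -3/7x=2 ⇒ x=2/(-3/7)=-4.6667
Confirm numerically:
  x=-3.325: |R|=0.70513 <1
  x=-3.247: |R|=0.68438 <1
  x=-3.103: |R|=0.64478 <1
  x=-5.252: |R|=1.10032 >1
  x=-4.885: |R|=1.03906 >1
  x=-4.703: |R|=1.00664 >1
Interval (-4.6667, 0).

(-4.6667, 0).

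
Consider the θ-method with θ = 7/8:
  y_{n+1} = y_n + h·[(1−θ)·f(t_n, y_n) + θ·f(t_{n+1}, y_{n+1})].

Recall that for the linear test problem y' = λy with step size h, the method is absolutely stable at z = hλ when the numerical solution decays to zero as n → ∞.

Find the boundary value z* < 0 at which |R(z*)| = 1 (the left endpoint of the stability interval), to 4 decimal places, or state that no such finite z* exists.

Test eqn y'=λy, z=hλ:
  y_{n+1} = y_n + z·[1/8·y_n + 7/8·y_{n+1}] ⇒ (1 − 7/8z)y_{n+1} = (1 + 1/8z)y_n
  ⇒ R(z) = (1 + 1/8z)/(1 − 7/8z).

Solve |R(x)|<1 on ℝ⁻.
x=-1.25: |R|=0.4030
x=-2: |R|=0.2727
x=-10: |R|=0.0256
x=-100: |R|=0.1299
θ=7/8≥1/2 ⇒ |1+1/8x|<|1−7/8x| ∀x<0 ⇒ unbounded interval.

(−∞, 0) — no finite endpoint.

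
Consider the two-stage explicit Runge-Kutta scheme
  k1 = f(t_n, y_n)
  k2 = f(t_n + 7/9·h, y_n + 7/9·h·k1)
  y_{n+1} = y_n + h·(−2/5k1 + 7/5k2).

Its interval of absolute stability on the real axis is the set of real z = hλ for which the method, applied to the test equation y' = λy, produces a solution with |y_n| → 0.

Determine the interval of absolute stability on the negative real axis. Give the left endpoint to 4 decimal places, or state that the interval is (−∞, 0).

Test eqn y'=λy, z=hλ:
  k1=λy_n ⇒ h·k1=z·y_n;  k2=λ(1+7/9z)y_n ⇒ h·k2=z(1+7/9z)y_n
  y_{n+1}/y_n = 1 − 2/5z + 7/5z(1+7/9z) = 1 + z + 49/45z²
  R(z) = 1 + z + 49/45z².

Find x<0 with |R(x)|<1.
x=-1.01: |R|=1.1008
R=1: x+49/45x²=0 ⇒ x=−45/49=-0.9184; min R=1−1/(4·49/45)=0.7704>−1
Confirm numerically:
  x=-0.688: |R|=0.82742 <1
  x=-0.680: |R|=0.82350 <1
  x=-0.598: |R|=0.79139 <1
  x=-0.368: |R|=0.77946 <1
  x=-1.264: |R|=1.47571 >1
  x=-1.216: |R|=1.39409 >1
  x=-1.164: |R|=1.31133 >1
Interval (-0.9184, 0).

z∈(-0.9184,0).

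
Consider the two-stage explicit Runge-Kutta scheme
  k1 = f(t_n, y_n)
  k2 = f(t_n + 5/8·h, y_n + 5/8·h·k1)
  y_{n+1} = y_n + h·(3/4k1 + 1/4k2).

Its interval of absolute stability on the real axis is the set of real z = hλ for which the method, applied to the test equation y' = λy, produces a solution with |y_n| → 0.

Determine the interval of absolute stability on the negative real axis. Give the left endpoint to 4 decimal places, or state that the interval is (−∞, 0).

Set f=λy, z=hλ:
  k1=λy_n ⇒ h·k1=z·y_n;  k2=λ(1+5/8z)y_n ⇒ h·k2=z(1+5/8z)y_n
  y_{n+1}/y_n = 1 + 3/4z + 1/4z(1+5/8z) = 1 + z + 5/32z²
  so R(z) = 1 + z + 5/32z².

Solve |R(x)|<1 on ℝ⁻.
x=-0.81: |R|=0.2925
R=1: x+5/32x²=0 ⇒ x=−32/5=-6.4000; min R=1−1/(4·5/32)=-0.6000>−1
Confirm numerically:
  x=-5.538: |R|=0.25410 <1
  x=-3.673: |R|=0.56504 <1
  x=-2.780: |R|=0.57244 <1
  x=-2.676: |R|=0.55710 <1
  x=-6.761: |R|=1.38136 >1
  x=-6.540: |R|=1.14306 >1
  x=-6.499: |R|=1.10053 >1
So |R|<1 on (-6.4000, 0).

z∈(-6.4000,0).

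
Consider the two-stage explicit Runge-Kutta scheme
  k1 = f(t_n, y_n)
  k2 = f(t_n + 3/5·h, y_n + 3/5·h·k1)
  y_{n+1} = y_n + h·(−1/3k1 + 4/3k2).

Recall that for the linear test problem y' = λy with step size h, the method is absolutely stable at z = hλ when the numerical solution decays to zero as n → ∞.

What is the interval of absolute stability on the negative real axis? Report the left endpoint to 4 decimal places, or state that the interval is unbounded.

On y'=λy, z=hλ:
  k1=λy_n ⇒ h·k1=z·y_n;  k2=λ(1+3/5z)y_n ⇒ h·k2=z(1+3/5z)y_n
  y_{n+1}/y_n = 1 − 1/3z + 4/3z(1+3/5z) = 1 + z + 4/5z²
  Hence R(z) = 1 + z + 4/5z².

Solve |R(x)|<1 on ℝ⁻.
x=-1.39: |R|=1.1557
R=1: x+4/5x²=0 ⇒ x=−5/4=-1.2500; min R=1−1/(4·4/5)=0.6875>−1
Confirm numerically:
  x=-1.017: |R|=0.81043 <1
  x=-0.716: |R|=0.69412 <1
  x=-0.593: |R|=0.68832 <1
  x=-0.567: |R|=0.69019 <1
  x=-1.595: |R|=1.44022 >1
  x=-1.314: |R|=1.06728 >1
Stable set (-1.2500, 0).

(-1.2500, 0).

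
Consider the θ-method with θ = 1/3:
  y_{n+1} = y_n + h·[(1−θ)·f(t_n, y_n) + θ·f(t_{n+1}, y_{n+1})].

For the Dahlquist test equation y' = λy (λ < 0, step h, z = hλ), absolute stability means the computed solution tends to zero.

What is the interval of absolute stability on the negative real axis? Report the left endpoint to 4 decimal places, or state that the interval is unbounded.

z∈(-6.0000,0).

With y'=λy (z=hλ):
  y_{n+1} = y_n + z·[2/3·y_n + 1/3·y_{n+1}] ⇒ (1 − 1/3z)y_{n+1} = (1 + 2/3z)y_n
  R(z) = (1 + 2/3z)/(1 − 1/3z).

Need |R(x)|<1, x<0.
x=-0.96: |R|=0.2727
R=−1: 1+2/3x = −1+1/3x ⇒ -1/3x=2 ⇒ x=2/(-1/3)=-6.0000
Confirm numerically:
  x=-3.678: |R|=0.65229 <1
  x=-2.788: |R|=0.44506 <1
  x=-2.780: |R|=0.44291 <1
  x=-6.293: |R|=1.03153 >1
  x=-6.274: |R|=1.02954 >1
So |R|<1 on (-6.0000, 0).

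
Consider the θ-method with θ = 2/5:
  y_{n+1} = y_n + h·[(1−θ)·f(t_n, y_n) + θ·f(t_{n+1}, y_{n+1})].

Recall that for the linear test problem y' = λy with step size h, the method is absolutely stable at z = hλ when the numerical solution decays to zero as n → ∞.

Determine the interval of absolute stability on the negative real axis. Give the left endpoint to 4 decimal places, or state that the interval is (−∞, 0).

Test eqn y'=λy, z=hλ:
  y_{n+1} = y_n + z·[3/5·y_n + 2/5·y_{n+1}] ⇒ (1 − 2/5z)y_{n+1} = (1 + 3/5z)y_n
  so R(z) = (1 + 3/5z)/(1 − 2/5z).

Need |R(x)|<1, x<0.
x=-0.55: |R|=0.5492
R=−1: 1+3/5x = −1+2/5x ⇒ -1/5x=2 ⇒ x=2/(-1/5)=-10.0000
Confirm numerically:
  x=-9.132: |R|=0.96269 <1
  x=-8.450: |R|=0.92922 <1
  x=-5.359: |R|=0.70473 <1
  x=-5.272: |R|=0.69583 <1
  x=-10.568: |R|=1.02173 >1
  x=-10.461: |R|=1.01778 >1
  x=-10.432: |R|=1.01670 >1
Stable set (-10.0000, 0).

z∈(-10.0000,0).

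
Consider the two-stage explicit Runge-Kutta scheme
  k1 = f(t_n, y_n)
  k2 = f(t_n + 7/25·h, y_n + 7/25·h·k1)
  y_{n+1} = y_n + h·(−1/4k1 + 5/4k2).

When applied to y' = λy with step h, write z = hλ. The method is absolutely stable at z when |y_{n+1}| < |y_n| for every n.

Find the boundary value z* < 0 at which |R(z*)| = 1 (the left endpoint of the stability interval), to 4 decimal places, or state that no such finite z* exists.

Test eqn y'=λy, z=hλ:
  k1=λy_n ⇒ h·k1=z·y_n;  k2=λ(1+7/25z)y_n ⇒ h·k2=z(1+7/25z)y_n
  y_{n+1}/y_n = 1 − 1/4z + 5/4z(1+7/25z) = 1 + z + 7/20z²
  so R(z) = 1 + z + 7/20z².

Need |R(x)|<1, x<0.
x=-1.01: |R|=0.3470
R=1: x+7/20x²=0 ⇒ x=−20/7=-2.8571; min R=1−1/(4·7/20)=0.2857>−1
Confirm numerically:
  x=-2.746: |R|=0.89318 <1
  x=-2.331: |R|=0.57075 <1
  x=-1.513: |R|=0.28821 <1
  x=-1.373: |R|=0.28680 <1
  x=-3.369: |R|=1.60356 >1
  x=-3.298: |R|=1.50888 >1
  x=-3.068: |R|=1.22642 >1
So |R|<1 on (-2.8571, 0).

z* = -2.8571.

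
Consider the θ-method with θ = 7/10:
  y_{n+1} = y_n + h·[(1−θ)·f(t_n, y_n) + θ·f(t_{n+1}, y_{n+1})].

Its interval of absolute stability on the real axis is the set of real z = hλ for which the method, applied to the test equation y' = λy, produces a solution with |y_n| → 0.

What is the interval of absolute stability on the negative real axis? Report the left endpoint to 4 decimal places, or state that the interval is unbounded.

interval (−∞, 0).

Set f=λy, z=hλ:
  y_{n+1} = y_n + z·[3/10·y_n + 7/10·y_{n+1}] ⇒ (1 − 7/10z)y_{n+1} = (1 + 3/10z)y_n
  Hence R(z) = (1 + 3/10z)/(1 − 7/10z).

Find x<0 with |R(x)|<1.
x=-1.66: |R|=0.2322
x=-2: |R|=0.1667
x=-10: |R|=0.2500
x=-100: |R|=0.4085
θ=7/10≥1/2 ⇒ |1+3/10x|<|1−7/10x| ∀x<0 ⇒ stable on all of ℝ⁻.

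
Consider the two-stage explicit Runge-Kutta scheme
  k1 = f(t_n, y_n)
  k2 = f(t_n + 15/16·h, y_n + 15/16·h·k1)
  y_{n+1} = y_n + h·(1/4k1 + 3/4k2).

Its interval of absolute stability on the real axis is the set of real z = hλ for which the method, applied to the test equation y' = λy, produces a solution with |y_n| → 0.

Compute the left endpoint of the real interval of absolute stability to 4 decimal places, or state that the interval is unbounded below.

With y'=λy (z=hλ):
  k1=λy_n ⇒ h·k1=z·y_n;  k2=λ(1+15/16z)y_n ⇒ h·k2=z(1+15/16z)y_n
  y_{n+1}/y_n = 1 + 1/4z + 3/4z(1+15/16z) = 1 + z + 45/64z²
  so R(z) = 1 + z + 45/64z².

Need |R(x)|<1, x<0.
x=-0.59: |R|=0.6548
R=1: x+45/64x²=0 ⇒ x=−64/45=-1.4222; min R=1−1/(4·45/64)=0.6444>−1
Confirm numerically:
  x=-1.204: |R|=0.81526 <1
  x=-1.139: |R|=0.77318 <1
  x=-0.879: |R|=0.66426 <1
  x=-0.773: |R|=0.64714 <1
  x=-1.890: |R|=1.62163 >1
  x=-1.836: |R|=1.53416 >1
So |R|<1 on (-1.4222, 0).

z* = -1.4222.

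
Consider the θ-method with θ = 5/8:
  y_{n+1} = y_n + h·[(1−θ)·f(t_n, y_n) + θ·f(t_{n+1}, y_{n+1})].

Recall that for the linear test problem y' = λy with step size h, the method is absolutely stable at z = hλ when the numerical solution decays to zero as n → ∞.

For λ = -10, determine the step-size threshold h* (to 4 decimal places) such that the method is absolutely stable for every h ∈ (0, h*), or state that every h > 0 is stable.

Test eqn y'=λy, z=hλ:
  y_{n+1} = y_n + z·[3/8·y_n + 5/8·y_{n+1}] ⇒ (1 − 5/8z)y_{n+1} = (1 + 3/8z)y_n
  ⇒ R(z) = (1 + 3/8z)/(1 − 5/8z).

Boundary: |R(x)|=1, x<0.
x=-1.18: |R|=0.3209
x=-2: |R|=0.1111
x=-10: |R|=0.3793
x=-100: |R|=0.5748
θ=5/8≥1/2 ⇒ |1+3/8x|<|1−5/8x| ∀x<0 ⇒ stable on all of ℝ⁻.

interval (−∞, 0). Any h>0 works for λ=-10.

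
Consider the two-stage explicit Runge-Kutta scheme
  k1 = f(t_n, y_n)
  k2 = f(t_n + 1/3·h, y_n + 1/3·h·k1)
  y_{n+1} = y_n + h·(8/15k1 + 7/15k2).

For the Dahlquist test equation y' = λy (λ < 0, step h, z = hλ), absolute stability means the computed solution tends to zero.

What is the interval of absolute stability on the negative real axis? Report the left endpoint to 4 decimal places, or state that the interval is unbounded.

Test eqn y'=λy, z=hλ:
  k1=λy_n ⇒ h·k1=z·y_n;  k2=λ(1+1/3z)y_n ⇒ h·k2=z(1+1/3z)y_n
  y_{n+1}/y_n = 1 + 8/15z + 7/15z(1+1/3z) = 1 + z + 7/45z²
  ⇒ R(z) = 1 + z + 7/45z².

Solve |R(x)|<1 on ℝ⁻.
x=-1.6: |R|=0.2018
R=1: x+7/45x²=0 ⇒ x=−45/7=-6.4286; min R=1−1/(4·7/45)=-0.6071>−1
Confirm numerically:
  x=-5.823: |R|=0.45147 <1
  x=-2.807: |R|=0.58134 <1
  x=-2.582: |R|=0.54495 <1
  x=-7.028: |R|=1.65532 >1
  x=-6.897: |R|=1.50256 >1
Interval (-6.4286, 0).

z∈(-6.4286,0).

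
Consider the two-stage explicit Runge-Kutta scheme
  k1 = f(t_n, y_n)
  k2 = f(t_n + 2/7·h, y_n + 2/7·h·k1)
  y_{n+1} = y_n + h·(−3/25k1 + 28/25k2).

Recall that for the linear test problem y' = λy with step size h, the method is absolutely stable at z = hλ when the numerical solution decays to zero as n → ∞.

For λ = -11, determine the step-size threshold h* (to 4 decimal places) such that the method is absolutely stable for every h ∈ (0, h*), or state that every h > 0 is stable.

With y'=λy (z=hλ):
  k1=λy_n ⇒ h·k1=z·y_n;  k2=λ(1+2/7z)y_n ⇒ h·k2=z(1+2/7z)y_n
  y_{n+1}/y_n = 1 − 3/25z + 28/25z(1+2/7z) = 1 + z + 8/25z²
  so R(z) = 1 + z + 8/25z².

Find x<0 with |R(x)|<1.
x=-0.79: |R|=0.4097
R=1: x+8/25x²=0 ⇒ x=−25/8=-3.1250; min R=1−1/(4·8/25)=0.2188>−1
Confirm numerically:
  x=-3.055: |R|=0.93157 <1
  x=-2.552: |R|=0.53207 <1
  x=-2.125: |R|=0.32000 <1
  x=-1.940: |R|=0.26435 <1
  x=-3.695: |R|=1.67397 >1
  x=-3.447: |R|=1.35518 >1
  x=-3.152: |R|=1.02723 >1
So |R|<1 on (-3.1250, 0).

(-3.1250,0); λ=-11 ⇒ h* = (25/8)/11 = 0.2841.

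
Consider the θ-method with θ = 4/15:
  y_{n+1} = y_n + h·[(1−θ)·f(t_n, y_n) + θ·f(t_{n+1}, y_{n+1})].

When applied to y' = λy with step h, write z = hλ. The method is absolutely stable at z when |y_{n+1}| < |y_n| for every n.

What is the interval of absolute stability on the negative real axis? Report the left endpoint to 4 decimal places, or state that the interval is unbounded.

Test eqn y'=λy, z=hλ:
  y_{n+1} = y_n + z·[11/15·y_n + 4/15·y_{n+1}] ⇒ (1 − 4/15z)y_{n+1} = (1 + 11/15z)y_n
  Hence R(z) = (1 + 11/15z)/(1 − 4/15z).

Solve |R(x)|<1 on ℝ⁻.
x=-0.9: |R|=0.2742
R=−1: 1+11/15x = −1+4/15x ⇒ -7/15x=2 ⇒ x=2/(-7/15)=-4.2857
Confirm numerically:
  x=-3.692: |R|=0.86039 <1
  x=-3.086: |R|=0.69288 <1
  x=-2.939: |R|=0.64767 <1
  x=-2.160: |R|=0.37056 <1
  x=-4.527: |R|=1.05101 >1
  x=-4.379: |R|=1.02008 >1
Stable set (-4.2857, 0).

(-4.2857, 0).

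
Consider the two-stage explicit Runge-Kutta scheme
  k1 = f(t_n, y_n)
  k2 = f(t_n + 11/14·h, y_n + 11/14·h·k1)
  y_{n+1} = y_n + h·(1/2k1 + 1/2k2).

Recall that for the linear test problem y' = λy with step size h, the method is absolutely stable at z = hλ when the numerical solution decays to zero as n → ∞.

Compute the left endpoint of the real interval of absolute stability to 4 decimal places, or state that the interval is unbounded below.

left endpoint -2.5455.

Test eqn y'=λy, z=hλ:
  k1=λy_n ⇒ h·k1=z·y_n;  k2=λ(1+11/14z)y_n ⇒ h·k2=z(1+11/14z)y_n
  y_{n+1}/y_n = 1 + 1/2z + 1/2z(1+11/14z) = 1 + z + 11/28z²
  Hence R(z) = 1 + z + 11/28z².

Find x<0 with |R(x)|<1.
x=-0.49: |R|=0.6043
R=1: x+11/28x²=0 ⇒ x=−28/11=-2.5455; min R=1−1/(4·11/28)=0.3636>−1
Confirm numerically:
  x=-2.239: |R|=0.73044 <1
  x=-2.236: |R|=0.72817 <1
  x=-1.964: |R|=0.55137 <1
  x=-1.927: |R|=0.53181 <1
  x=-3.033: |R|=1.58093 >1
  x=-2.678: |R|=1.13945 >1
Interval (-2.5455, 0).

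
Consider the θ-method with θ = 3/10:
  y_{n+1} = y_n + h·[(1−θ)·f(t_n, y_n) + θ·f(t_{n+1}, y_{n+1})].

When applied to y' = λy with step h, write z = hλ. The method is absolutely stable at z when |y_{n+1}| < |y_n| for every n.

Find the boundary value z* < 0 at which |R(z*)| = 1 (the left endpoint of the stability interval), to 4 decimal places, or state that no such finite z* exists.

Set f=λy, z=hλ:
  y_{n+1} = y_n + z·[7/10·y_n + 3/10·y_{n+1}] ⇒ (1 − 3/10z)y_{n+1} = (1 + 7/10z)y_n
  so R(z) = (1 + 7/10z)/(1 − 3/10z).

Solve |R(x)|<1 on ℝ⁻.
x=-1.57: |R|=0.0673
R=−1: 1+7/10x = −1+3/10x ⇒ -2/5x=2 ⇒ x=2/(-2/5)=-5.0000
Confirm numerically:
  x=-3.942: |R|=0.80610 <1
  x=-3.456: |R|=0.69678 <1
  x=-3.055: |R|=0.59405 <1
  x=-2.515: |R|=0.43346 <1
  x=-5.267: |R|=1.04139 >1
  x=-5.214: |R|=1.03338 >1
  x=-5.089: |R|=1.01409 >1
So |R|<1 on (-5.0000, 0).

z* = -5.0000.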